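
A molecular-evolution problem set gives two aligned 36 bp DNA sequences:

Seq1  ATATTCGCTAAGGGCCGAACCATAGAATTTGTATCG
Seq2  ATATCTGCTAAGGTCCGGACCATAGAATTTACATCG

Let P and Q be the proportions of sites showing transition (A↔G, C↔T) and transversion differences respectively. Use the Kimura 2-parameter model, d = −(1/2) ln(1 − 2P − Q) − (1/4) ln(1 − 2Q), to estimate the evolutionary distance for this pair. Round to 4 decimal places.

Differing sites — 5:T/C (Ti); 6:C/T (Ti); 14:G/T (Tv); 18:A/G (Ti); 31:G/A (Ti); 32:T/C (Ti).
Of the 6 differences, 5 transitions and 1 transversion over 36 sites: P = 5/36 = 0.138889, Q = 1/36 = 0.027778.
d = −0.5·ln(0.694444) − 0.25·ln(0.944444) = −0.5·(-0.364644) − 0.25·(-0.057159) = 0.1966.

0.1966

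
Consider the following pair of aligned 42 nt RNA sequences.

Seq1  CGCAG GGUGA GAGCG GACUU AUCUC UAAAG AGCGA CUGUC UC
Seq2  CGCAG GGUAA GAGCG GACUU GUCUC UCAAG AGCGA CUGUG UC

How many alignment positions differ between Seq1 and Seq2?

4

Mismatches occur at site 9 (G/A), site 21 (A/G), site 27 (A/C), site 40 (C/G).
That gives 4 mismatches out of 42 aligned sites, so the Hamming distance is 4.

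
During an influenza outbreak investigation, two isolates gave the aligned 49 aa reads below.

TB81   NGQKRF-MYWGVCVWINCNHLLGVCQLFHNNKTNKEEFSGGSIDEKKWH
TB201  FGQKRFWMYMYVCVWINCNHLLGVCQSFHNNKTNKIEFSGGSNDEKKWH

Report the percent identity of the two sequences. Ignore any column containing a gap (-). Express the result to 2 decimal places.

87.50%

Excluding the 1 gap column leaves 48 comparable sites.
The sequences differ at positions 1 (N/F), 10 (W/M), 11 (G/Y), 27 (L/S), 36 (E/I), 43 (I/N).
42 of the 48 comparable sites match, so the percent identity is 42/48 × 100 = 87.50%.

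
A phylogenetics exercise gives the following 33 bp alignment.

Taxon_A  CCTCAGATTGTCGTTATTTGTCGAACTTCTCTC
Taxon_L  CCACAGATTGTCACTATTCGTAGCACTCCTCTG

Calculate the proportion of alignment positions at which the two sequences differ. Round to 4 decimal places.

Mismatches occur at site 3 (T/A), site 13 (G/A), site 14 (T/C), site 19 (T/C), site 22 (C/A), site 24 (A/C), site 28 (T/C), site 33 (C/G).
There are 8 differences over 33 sites, so p = 8/33 = 0.2424.

0.2424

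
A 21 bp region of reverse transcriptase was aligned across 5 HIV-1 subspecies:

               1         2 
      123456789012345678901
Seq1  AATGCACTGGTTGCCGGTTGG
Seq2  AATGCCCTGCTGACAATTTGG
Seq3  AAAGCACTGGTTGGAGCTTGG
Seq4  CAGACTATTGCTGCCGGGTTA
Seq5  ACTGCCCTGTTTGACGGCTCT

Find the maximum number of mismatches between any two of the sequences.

16

Pairwise Hamming distances:
  Seq1 vs Seq2: 7
  Seq1 vs Seq3: 4
  Seq1 vs Seq4: 10
  Seq1 vs Seq5: 7
  Seq2 vs Seq3: 8
  Seq2 vs Seq4: 16
  Seq2 vs Seq5: 11
  Seq3 vs Seq4: 13
  Seq3 vs Seq5: 10
  Seq4 vs Seq5: 13
The largest is 16, between Seq2 and Seq4.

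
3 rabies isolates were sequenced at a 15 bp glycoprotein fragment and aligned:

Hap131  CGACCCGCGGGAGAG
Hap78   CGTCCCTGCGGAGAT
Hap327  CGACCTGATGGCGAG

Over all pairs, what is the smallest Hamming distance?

4

Pairwise Hamming distances:
  Hap131 vs Hap78: 5
  Hap131 vs Hap327: 4
  Hap78 vs Hap327: 7
The smallest is 4, between Hap131 and Hap327.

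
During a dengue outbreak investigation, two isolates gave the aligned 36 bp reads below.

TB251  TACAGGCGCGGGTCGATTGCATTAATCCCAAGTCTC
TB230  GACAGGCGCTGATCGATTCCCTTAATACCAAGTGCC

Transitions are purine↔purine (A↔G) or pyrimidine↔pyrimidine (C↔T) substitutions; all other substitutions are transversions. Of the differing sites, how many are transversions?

The sequences differ at positions 1 (T/G, transversion), 10 (G/T, transversion), 12 (G/A, transition), 19 (G/C, transversion), 21 (A/C, transversion), 27 (C/A, transversion), 34 (C/G, transversion), 35 (T/C, transition).
Of the 8 differences, 2 transitions and 6 transversions, so the answer is 6.

6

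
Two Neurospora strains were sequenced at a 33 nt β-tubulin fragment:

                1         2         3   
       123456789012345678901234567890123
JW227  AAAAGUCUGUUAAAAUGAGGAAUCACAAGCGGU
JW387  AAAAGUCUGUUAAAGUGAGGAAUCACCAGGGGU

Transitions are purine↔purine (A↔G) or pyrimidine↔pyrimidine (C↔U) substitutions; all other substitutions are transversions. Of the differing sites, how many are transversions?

Differing sites — 15:A/G (Ti); 27:A/C (Tv); 30:C/G (Tv).
Of the 3 differences, 1 transition and 2 transversions, so the answer is 2.

2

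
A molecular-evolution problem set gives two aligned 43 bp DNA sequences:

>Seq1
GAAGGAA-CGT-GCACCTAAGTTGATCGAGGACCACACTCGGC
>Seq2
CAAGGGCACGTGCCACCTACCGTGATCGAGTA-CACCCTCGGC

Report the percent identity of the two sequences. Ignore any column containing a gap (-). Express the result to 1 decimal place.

Excluding the 3 gap columns leaves 40 comparable sites.
Mismatches occur at site 1 (G/C), site 6 (A/G), site 7 (A/C), site 13 (G/C), site 20 (A/C), site 21 (G/C), site 22 (T/G), site 31 (G/T), site 37 (A/C).
31 of the 40 comparable sites match, so the percent identity is 31/40 × 100 = 77.5%.

77.5%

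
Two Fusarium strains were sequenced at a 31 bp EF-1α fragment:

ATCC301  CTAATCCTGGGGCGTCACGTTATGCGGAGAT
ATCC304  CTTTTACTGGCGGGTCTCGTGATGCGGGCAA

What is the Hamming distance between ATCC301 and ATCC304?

10

The sequences differ at positions 3 (A/T), 4 (A/T), 6 (C/A), 11 (G/C), 13 (C/G), 17 (A/T), 21 (T/G), 28 (A/G), 29 (G/C), 31 (T/A).
That gives 10 mismatches out of 31 aligned sites, so the Hamming distance is 10.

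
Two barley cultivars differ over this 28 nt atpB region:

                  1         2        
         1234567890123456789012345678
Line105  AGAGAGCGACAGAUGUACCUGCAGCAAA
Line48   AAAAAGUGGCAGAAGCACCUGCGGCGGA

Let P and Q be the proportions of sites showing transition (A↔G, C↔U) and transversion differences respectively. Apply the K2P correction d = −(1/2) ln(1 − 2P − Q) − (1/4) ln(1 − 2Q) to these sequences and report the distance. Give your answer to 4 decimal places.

0.4857

Differing sites — 2:G/A (Ti); 4:G/A (Ti); 7:C/U (Ti); 9:A/G (Ti); 14:U/A (Tv); 16:U/C (Ti); 23:A/G (Ti); 26:A/G (Ti); 27:A/G (Ti).
Of the 9 differences, 8 transitions and 1 transversion over 28 sites: P = 8/28 = 0.285714, Q = 1/28 = 0.035714.
d = −0.5·ln(0.392858) − 0.25·ln(0.928572) = −0.5·(-0.934307) − 0.25·(-0.074107) = 0.4857.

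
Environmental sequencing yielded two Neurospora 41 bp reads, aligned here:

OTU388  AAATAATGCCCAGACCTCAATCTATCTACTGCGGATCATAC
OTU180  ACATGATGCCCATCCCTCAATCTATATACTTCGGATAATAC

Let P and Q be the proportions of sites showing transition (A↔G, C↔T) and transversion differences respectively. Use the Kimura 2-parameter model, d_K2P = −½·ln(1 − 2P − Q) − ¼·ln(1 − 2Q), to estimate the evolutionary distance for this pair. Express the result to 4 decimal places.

0.1951

Differing sites — 2:A/C (Tv); 5:A/G (Ti); 13:G/T (Tv); 14:A/C (Tv); 26:C/A (Tv); 31:G/T (Tv); 37:C/A (Tv).
Of the 7 differences, 1 transition and 6 transversions over 41 sites: P = 1/41 = 0.024390, Q = 6/41 = 0.146341.
d = −0.5·ln(0.804879) − 0.25·ln(0.707318) = −0.5·(-0.217063) − 0.25·(-0.346275) = 0.1951.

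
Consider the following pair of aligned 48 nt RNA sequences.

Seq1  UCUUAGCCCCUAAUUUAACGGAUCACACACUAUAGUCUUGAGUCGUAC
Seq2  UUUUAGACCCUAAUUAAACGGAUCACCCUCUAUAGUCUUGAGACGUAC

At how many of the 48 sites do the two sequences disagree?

6

Differing sites — 2:C/U; 7:C/A; 16:U/A; 27:A/C; 29:A/U; 43:U/A.
That gives 6 mismatches out of 48 aligned sites, so the Hamming distance is 6.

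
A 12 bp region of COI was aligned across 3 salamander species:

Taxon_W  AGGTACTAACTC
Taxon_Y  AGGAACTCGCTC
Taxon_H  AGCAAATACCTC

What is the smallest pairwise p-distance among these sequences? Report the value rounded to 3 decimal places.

Pairwise Hamming distances:
  Taxon_W vs Taxon_Y: 3
  Taxon_W vs Taxon_H: 4
  Taxon_Y vs Taxon_H: 4
The smallest is 3 mismatches, between Taxon_W and Taxon_Y; p = 3/12 = 0.250.

0.250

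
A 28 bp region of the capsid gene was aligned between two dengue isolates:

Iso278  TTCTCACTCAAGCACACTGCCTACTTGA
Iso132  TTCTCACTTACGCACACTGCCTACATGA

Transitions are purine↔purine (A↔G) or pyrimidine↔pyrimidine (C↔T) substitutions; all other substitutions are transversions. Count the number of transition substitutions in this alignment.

1

The sequences differ at positions 9 (C/T, transition), 11 (A/C, transversion), 25 (T/A, transversion).
Of the 3 differences, 1 transition and 2 transversions, so the answer is 1.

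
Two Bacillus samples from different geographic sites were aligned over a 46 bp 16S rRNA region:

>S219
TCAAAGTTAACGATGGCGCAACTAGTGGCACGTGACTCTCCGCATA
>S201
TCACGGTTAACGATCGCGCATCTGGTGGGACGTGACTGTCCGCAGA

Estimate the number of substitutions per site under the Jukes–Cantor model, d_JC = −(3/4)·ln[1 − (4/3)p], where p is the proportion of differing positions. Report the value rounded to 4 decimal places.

0.1979

Mismatches occur at site 4 (A→C), site 5 (A→G), site 15 (G→C), site 21 (A→T), site 24 (A→G), site 29 (C→G), site 38 (C→G), site 45 (T→G).
p = 8/46 = 0.173913.
d = −0.75 · ln(1 − (4/3)·0.173913) = −0.75 · ln(0.768116) = −0.75 · (-0.263815) = 0.1979.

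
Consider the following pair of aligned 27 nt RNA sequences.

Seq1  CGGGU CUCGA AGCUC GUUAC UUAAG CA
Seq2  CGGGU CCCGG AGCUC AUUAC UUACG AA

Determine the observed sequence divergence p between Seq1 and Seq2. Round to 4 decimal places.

0.1852

The sequences differ at positions 7 (U/C), 10 (A/G), 16 (G/A), 24 (A/C), 26 (C/A).
There are 5 differences over 27 sites, so p = 5/27 = 0.1852.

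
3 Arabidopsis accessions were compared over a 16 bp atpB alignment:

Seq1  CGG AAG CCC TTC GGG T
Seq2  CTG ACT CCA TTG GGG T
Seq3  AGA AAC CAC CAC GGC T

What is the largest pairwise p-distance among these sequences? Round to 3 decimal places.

Pairwise Hamming distances:
  Seq1 vs Seq2: 5
  Seq1 vs Seq3: 7
  Seq2 vs Seq3: 11
The largest is 11 mismatches, between Seq2 and Seq3; p = 11/16 = 0.688.

0.688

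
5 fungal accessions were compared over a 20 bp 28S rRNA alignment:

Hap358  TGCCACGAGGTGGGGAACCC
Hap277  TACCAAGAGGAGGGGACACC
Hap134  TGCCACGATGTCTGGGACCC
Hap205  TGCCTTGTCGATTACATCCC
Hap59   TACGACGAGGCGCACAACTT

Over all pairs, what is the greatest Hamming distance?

12

Pairwise Hamming distances:
  Hap358 vs Hap277: 5
  Hap358 vs Hap134: 4
  Hap358 vs Hap205: 10
  Hap358 vs Hap59: 8
  Hap277 vs Hap134: 9
  Hap277 vs Hap205: 11
  Hap277 vs Hap59: 10
  Hap134 vs Hap205: 10
  Hap134 vs Hap59: 11
  Hap205 vs Hap59: 12
The largest is 12, between Hap205 and Hap59.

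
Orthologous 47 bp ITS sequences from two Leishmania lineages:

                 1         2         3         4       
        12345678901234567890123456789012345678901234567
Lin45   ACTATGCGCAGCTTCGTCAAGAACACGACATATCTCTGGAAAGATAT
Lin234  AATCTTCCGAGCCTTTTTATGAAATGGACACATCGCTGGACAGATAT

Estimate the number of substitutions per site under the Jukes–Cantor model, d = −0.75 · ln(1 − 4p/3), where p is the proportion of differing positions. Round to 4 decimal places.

0.4537

The sequences differ at positions 2 (C/A), 4 (A/C), 6 (G/T), 8 (G/C), 9 (C/G), 13 (T/C), 15 (C/T), 16 (G/T), 18 (C/T), 20 (A/T), 24 (C/A), 25 (A/T), 26 (C/G), 31 (T/C), 35 (T/G), 41 (A/C).
p = 16/47 = 0.340426.
d = −0.75 · ln(1 − (4/3)·0.340426) = −0.75 · ln(0.546099) = −0.75 · (-0.604955) = 0.4537.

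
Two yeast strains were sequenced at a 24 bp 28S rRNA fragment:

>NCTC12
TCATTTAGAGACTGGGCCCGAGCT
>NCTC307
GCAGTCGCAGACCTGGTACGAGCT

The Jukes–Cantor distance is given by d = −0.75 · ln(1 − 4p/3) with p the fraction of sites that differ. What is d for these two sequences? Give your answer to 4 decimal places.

0.5199

The sequences differ at positions 1 (T/G), 4 (T/G), 6 (T/C), 7 (A/G), 8 (G/C), 13 (T/C), 14 (G/T), 17 (C/T), 18 (C/A).
p = 9/24 = 0.375000.
d = −0.75 · ln(1 − (4/3)·0.375000) = −0.75 · ln(0.500000) = −0.75 · (-0.693147) = 0.5199.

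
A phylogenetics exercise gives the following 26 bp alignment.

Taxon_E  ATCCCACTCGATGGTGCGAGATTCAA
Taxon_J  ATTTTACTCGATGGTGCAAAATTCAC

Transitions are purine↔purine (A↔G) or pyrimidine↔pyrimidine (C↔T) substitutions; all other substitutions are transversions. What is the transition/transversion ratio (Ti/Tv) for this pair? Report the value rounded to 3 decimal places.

The sequences differ at positions 3 (C/T, transition), 4 (C/T, transition), 5 (C/T, transition), 18 (G/A, transition), 20 (G/A, transition), 26 (A/C, transversion).
Of the 6 differences, 5 transitions and 1 transversion, so Ti/Tv = 5/1 = 5.000.

5.000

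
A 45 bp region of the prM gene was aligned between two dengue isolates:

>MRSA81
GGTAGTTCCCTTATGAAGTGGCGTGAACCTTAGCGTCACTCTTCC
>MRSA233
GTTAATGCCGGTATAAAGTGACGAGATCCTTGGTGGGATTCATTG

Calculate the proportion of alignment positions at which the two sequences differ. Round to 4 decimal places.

0.3778

The sequences differ at positions 2 (G/T), 5 (G/A), 7 (T/G), 10 (C/G), 11 (T/G), 15 (G/A), 21 (G/A), 24 (T/A), 27 (A/T), 32 (A/G), 34 (C/T), 36 (T/G), 37 (C/G), 39 (C/T), 42 (T/A), 44 (C/T), 45 (C/G).
There are 17 differences over 45 sites, so p = 17/45 = 0.3778.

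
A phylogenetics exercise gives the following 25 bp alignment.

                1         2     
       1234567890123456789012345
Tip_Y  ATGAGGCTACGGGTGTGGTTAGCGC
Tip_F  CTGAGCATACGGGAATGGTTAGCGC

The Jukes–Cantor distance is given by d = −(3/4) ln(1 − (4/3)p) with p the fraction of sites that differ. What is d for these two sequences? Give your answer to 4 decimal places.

0.2326

Mismatches occur at site 1 (A→C), site 6 (G→C), site 7 (C→A), site 14 (T→A), site 15 (G→A).
p = 5/25 = 0.200000.
d = −0.75 · ln(1 − (4/3)·0.200000) = −0.75 · ln(0.733333) = −0.75 · (-0.310155) = 0.2326.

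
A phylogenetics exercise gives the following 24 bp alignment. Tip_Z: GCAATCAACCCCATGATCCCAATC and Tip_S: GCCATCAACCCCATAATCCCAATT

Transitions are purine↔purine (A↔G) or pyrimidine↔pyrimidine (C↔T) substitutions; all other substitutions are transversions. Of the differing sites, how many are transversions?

1

The sequences differ at positions 3 (A/C, transversion), 15 (G/A, transition), 24 (C/T, transition).
Of the 3 differences, 2 transitions and 1 transversion, so the answer is 1.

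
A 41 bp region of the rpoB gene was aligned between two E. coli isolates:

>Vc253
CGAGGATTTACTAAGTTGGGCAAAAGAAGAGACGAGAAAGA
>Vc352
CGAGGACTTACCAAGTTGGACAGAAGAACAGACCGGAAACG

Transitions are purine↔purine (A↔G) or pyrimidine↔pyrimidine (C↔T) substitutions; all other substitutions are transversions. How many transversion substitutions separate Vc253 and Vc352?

3

The sequences differ at positions 7 (T/C, transition), 12 (T/C, transition), 20 (G/A, transition), 23 (A/G, transition), 29 (G/C, transversion), 34 (G/C, transversion), 35 (A/G, transition), 40 (G/C, transversion), 41 (A/G, transition).
Of the 9 differences, 6 transitions and 3 transversions, so the answer is 3.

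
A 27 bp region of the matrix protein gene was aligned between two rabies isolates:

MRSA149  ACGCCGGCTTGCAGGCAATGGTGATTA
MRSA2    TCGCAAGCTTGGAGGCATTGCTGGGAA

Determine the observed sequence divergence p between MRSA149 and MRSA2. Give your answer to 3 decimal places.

Mismatches occur at site 1 (A↔T), site 5 (C↔A), site 6 (G↔A), site 12 (C↔G), site 18 (A↔T), site 21 (G↔C), site 24 (A↔G), site 25 (T↔G), site 26 (T↔A).
There are 9 differences over 27 sites, so p = 9/27 = 0.333.

0.333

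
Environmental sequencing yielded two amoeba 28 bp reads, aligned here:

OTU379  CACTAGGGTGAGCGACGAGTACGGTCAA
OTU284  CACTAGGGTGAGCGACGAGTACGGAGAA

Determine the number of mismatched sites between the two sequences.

Mismatches occur at site 25 (T/A), site 26 (C/G).
That gives 2 mismatches out of 28 aligned sites, so the Hamming distance is 2.

2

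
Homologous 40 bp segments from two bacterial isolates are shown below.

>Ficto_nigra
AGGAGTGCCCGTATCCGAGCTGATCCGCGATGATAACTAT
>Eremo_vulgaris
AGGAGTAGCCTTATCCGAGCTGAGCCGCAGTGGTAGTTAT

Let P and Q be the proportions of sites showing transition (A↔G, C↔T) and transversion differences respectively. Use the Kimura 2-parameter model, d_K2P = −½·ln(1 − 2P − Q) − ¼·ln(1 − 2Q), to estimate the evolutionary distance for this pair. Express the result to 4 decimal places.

0.2756

Mismatches occur at site 7 (G→A, transition), site 8 (C→G, transversion), site 11 (G→T, transversion), site 24 (T→G, transversion), site 29 (G→A, transition), site 30 (A→G, transition), site 33 (A→G, transition), site 36 (A→G, transition), site 37 (C→T, transition).
Of the 9 differences, 6 transitions and 3 transversions over 40 sites: P = 6/40 = 0.150000, Q = 3/40 = 0.075000.
d = −0.5·ln(0.625000) − 0.25·ln(0.850000) = −0.5·(-0.470004) − 0.25·(-0.162519) = 0.2756.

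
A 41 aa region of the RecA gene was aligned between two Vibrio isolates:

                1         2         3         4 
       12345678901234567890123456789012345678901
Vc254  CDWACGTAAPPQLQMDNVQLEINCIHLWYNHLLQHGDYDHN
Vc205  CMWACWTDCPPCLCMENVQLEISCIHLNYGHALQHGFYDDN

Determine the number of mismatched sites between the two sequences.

Mismatches occur at site 2 (D/M), site 6 (G/W), site 8 (A/D), site 9 (A/C), site 12 (Q/C), site 14 (Q/C), site 16 (D/E), site 23 (N/S), site 28 (W/N), site 30 (N/G), site 32 (L/A), site 37 (D/F), site 40 (H/D).
That gives 13 mismatches out of 41 aligned sites, so the Hamming distance is 13.

13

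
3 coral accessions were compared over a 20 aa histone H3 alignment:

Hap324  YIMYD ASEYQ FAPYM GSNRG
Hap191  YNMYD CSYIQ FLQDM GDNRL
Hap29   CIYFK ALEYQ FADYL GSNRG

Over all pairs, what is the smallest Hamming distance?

Pairwise Hamming distances:
  Hap324 vs Hap191: 9
  Hap324 vs Hap29: 7
  Hap191 vs Hap29: 15
The smallest is 7, between Hap324 and Hap29.

7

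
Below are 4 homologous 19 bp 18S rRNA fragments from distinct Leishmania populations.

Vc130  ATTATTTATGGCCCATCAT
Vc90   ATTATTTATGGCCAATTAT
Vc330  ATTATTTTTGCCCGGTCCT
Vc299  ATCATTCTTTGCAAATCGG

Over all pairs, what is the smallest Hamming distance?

Pairwise Hamming distances:
  Vc130 vs Vc90: 2
  Vc130 vs Vc330: 5
  Vc130 vs Vc299: 8
  Vc90 vs Vc330: 6
  Vc90 vs Vc299: 8
  Vc330 vs Vc299: 9
The smallest is 2, between Vc130 and Vc90.

2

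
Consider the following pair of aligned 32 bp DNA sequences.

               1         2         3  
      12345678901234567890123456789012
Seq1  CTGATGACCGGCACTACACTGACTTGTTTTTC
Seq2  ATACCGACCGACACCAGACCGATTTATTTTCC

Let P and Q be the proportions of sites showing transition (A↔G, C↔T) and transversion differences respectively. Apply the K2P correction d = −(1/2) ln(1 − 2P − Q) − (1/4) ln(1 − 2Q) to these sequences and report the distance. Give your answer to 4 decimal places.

0.5023

Mismatches occur at site 1 (C↔A, transversion), site 3 (G↔A, transition), site 4 (A↔C, transversion), site 5 (T↔C, transition), site 11 (G↔A, transition), site 15 (T↔C, transition), site 17 (C↔G, transversion), site 20 (T↔C, transition), site 23 (C↔T, transition), site 26 (G↔A, transition), site 31 (T↔C, transition).
Of the 11 differences, 8 transitions and 3 transversions over 32 sites: P = 8/32 = 0.250000, Q = 3/32 = 0.093750.
d = −0.5·ln(0.406250) − 0.25·ln(0.812500) = −0.5·(-0.900787) − 0.25·(-0.207639) = 0.5023.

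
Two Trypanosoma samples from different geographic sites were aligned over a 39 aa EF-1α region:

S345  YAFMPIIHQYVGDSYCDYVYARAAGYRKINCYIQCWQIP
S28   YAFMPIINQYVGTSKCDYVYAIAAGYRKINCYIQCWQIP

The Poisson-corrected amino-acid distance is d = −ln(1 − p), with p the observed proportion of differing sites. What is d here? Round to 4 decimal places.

The sequences differ at positions 8 (H/N), 13 (D/T), 15 (Y/K), 22 (R/I).
p = 4/39 = 0.102564.
d = −ln(1 − 0.102564) = −ln(0.897436) = 0.1082.

0.1082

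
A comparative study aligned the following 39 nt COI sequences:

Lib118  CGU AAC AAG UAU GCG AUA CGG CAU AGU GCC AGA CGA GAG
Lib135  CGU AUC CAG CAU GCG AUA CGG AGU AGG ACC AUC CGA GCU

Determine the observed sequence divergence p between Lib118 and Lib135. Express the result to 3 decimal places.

Differing sites — 5:A/U; 7:A/C; 10:U/C; 22:C/A; 23:A/G; 27:U/G; 28:G/A; 32:G/U; 33:A/C; 38:A/C; 39:G/U.
There are 11 differences over 39 sites, so p = 11/39 = 0.282.

0.282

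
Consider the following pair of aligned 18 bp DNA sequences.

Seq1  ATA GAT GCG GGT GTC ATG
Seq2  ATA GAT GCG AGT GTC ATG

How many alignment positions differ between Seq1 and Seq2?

A single mismatch occurs at site 10 (G↔A).
That gives 1 mismatch out of 18 aligned sites, so the Hamming distance is 1.

1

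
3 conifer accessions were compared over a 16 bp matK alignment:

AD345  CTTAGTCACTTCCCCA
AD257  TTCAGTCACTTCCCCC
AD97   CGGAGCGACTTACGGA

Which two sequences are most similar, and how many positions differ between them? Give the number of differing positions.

3

Pairwise Hamming distances:
  AD345 vs AD257: 3
  AD345 vs AD97: 7
  AD257 vs AD97: 9
The smallest is 3, between AD345 and AD257.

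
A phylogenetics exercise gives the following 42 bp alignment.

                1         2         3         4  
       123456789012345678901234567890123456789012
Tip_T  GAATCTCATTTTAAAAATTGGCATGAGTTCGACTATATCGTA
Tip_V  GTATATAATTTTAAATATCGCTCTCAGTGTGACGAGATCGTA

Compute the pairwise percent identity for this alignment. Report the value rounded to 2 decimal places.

The sequences differ at positions 2 (A/T), 5 (C/A), 7 (C/A), 16 (A/T), 19 (T/C), 21 (G/C), 22 (C/T), 23 (A/C), 25 (G/C), 29 (T/G), 30 (C/T), 34 (T/G), 36 (T/G).
29 of the 42 sites match, so the percent identity is 29/42 × 100 = 69.05%.

69.05%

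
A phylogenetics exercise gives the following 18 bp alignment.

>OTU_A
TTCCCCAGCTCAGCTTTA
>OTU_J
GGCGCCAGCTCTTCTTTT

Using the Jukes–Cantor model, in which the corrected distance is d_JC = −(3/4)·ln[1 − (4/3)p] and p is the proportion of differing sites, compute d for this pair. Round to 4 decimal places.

Mismatches occur at site 1 (T↔G), site 2 (T↔G), site 4 (C↔G), site 12 (A↔T), site 13 (G↔T), site 18 (A↔T).
p = 6/18 = 0.333333.
d = −0.75 · ln(1 − (4/3)·0.333333) = −0.75 · ln(0.555556) = −0.75 · (-0.587786) = 0.4408.

0.4408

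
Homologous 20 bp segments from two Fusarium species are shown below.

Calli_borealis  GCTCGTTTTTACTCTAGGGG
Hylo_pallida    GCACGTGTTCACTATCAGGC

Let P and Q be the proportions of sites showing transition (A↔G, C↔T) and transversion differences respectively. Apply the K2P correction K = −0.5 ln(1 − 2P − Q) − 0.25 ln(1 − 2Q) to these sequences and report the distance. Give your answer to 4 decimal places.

0.4722

The sequences differ at positions 3 (T/A, transversion), 7 (T/G, transversion), 10 (T/C, transition), 14 (C/A, transversion), 16 (A/C, transversion), 17 (G/A, transition), 20 (G/C, transversion).
Of the 7 differences, 2 transitions and 5 transversions over 20 sites: P = 2/20 = 0.100000, Q = 5/20 = 0.250000.
d = −0.5·ln(0.550000) − 0.25·ln(0.500000) = −0.5·(-0.597837) − 0.25·(-0.693147) = 0.4722.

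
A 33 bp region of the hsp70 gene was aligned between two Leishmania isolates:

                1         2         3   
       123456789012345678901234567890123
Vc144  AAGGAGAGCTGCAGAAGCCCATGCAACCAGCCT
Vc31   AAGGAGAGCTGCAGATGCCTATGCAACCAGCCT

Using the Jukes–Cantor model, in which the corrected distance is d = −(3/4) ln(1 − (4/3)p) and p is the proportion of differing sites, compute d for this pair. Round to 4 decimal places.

0.0632

Mismatches occur at site 16 (A↔T), site 20 (C↔T).
p = 2/33 = 0.060606.
d = −0.75 · ln(1 − (4/3)·0.060606) = −0.75 · ln(0.919192) = −0.75 · (-0.084260) = 0.0632.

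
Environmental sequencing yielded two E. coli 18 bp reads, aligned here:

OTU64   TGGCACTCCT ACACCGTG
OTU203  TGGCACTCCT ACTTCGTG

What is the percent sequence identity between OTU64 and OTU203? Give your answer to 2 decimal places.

Differing sites — 13:A/T; 14:C/T.
16 of the 18 sites match, so the percent identity is 16/18 × 100 = 88.89%.

88.89%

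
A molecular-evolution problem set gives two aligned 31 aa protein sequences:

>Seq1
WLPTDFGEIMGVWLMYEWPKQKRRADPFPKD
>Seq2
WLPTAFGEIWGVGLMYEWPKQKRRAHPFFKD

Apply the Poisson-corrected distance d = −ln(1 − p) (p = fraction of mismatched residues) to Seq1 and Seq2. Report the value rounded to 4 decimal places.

Mismatches occur at site 5 (D/A), site 10 (M/W), site 13 (W/G), site 26 (D/H), site 29 (P/F).
p = 5/31 = 0.161290.
d = −ln(1 − 0.161290) = −ln(0.838710) = 0.1759.

0.1759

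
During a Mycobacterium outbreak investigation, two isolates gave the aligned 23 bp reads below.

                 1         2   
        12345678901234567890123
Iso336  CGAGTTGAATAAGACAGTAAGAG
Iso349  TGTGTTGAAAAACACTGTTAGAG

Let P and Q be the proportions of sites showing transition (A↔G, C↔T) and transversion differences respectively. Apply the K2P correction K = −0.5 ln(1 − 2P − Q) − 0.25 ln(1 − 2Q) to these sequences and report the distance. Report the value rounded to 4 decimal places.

0.3241

Differing sites — 1:C/T (Ti); 3:A/T (Tv); 10:T/A (Tv); 13:G/C (Tv); 16:A/T (Tv); 19:A/T (Tv).
Of the 6 differences, 1 transition and 5 transversions over 23 sites: P = 1/23 = 0.043478, Q = 5/23 = 0.217391.
d = −0.5·ln(0.695653) − 0.25·ln(0.565218) = −0.5·(-0.362904) − 0.25·(-0.570544) = 0.3241.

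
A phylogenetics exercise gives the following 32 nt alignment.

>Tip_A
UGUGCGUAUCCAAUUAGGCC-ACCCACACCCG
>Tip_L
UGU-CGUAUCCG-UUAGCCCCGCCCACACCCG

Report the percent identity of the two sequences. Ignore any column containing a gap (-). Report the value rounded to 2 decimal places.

89.66%

Excluding the 3 gap columns leaves 29 comparable sites.
Differing sites — 12:A/G; 18:G/C; 22:A/G.
26 of the 29 comparable sites match, so the percent identity is 26/29 × 100 = 89.66%.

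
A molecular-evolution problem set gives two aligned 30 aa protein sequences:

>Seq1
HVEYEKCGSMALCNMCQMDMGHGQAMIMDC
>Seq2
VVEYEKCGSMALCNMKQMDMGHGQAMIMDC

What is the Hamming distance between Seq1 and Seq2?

2

The sequences differ at positions 1 (H/V), 16 (C/K).
That gives 2 mismatches out of 30 aligned sites, so the Hamming distance is 2.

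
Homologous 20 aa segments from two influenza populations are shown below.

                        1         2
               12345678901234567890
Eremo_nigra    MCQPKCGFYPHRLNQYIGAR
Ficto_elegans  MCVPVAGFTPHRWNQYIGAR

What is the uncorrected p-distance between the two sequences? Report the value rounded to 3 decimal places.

0.250

Differing sites — 3:Q/V; 5:K/V; 6:C/A; 9:Y/T; 13:L/W.
There are 5 differences over 20 sites, so p = 5/20 = 0.250.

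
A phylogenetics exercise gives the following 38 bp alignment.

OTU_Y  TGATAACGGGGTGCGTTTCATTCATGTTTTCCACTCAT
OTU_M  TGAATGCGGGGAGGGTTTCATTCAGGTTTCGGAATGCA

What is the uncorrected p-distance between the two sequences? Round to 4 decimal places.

0.3421

Differing sites — 4:T/A; 5:A/T; 6:A/G; 12:T/A; 14:C/G; 25:T/G; 30:T/C; 31:C/G; 32:C/G; 34:C/A; 36:C/G; 37:A/C; 38:T/A.
There are 13 differences over 38 sites, so p = 13/38 = 0.3421.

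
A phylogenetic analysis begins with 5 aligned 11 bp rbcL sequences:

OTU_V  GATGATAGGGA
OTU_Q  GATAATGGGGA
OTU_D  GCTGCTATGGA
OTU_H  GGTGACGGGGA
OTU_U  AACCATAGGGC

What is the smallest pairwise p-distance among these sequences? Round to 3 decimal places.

0.182

Pairwise Hamming distances:
  OTU_V vs OTU_Q: 2
  OTU_V vs OTU_D: 3
  OTU_V vs OTU_H: 3
  OTU_V vs OTU_U: 4
  OTU_Q vs OTU_D: 5
  OTU_Q vs OTU_H: 3
  OTU_Q vs OTU_U: 5
  OTU_D vs OTU_H: 5
  OTU_D vs OTU_U: 7
  OTU_H vs OTU_U: 7
The smallest is 2 mismatches, between OTU_V and OTU_Q; p = 2/11 = 0.182.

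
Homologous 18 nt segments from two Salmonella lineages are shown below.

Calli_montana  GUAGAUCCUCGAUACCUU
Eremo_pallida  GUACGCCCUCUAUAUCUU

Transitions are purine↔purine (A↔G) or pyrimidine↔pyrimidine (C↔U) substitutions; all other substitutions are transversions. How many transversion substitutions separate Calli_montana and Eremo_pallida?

2

The sequences differ at positions 4 (G/C, transversion), 5 (A/G, transition), 6 (U/C, transition), 11 (G/U, transversion), 15 (C/U, transition).
Of the 5 differences, 3 transitions and 2 transversions, so the answer is 2.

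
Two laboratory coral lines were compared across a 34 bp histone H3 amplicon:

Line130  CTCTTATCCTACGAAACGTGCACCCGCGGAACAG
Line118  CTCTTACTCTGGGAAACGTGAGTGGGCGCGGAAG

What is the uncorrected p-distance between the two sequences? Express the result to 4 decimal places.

Differing sites — 7:T/C; 8:C/T; 11:A/G; 12:C/G; 21:C/A; 22:A/G; 23:C/T; 24:C/G; 25:C/G; 29:G/C; 30:A/G; 31:A/G; 32:C/A.
There are 13 differences over 34 sites, so p = 13/34 = 0.3824.

0.3824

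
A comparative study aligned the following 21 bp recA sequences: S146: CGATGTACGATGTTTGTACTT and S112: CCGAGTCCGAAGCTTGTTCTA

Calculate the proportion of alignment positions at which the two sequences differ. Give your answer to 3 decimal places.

0.381

The sequences differ at positions 2 (G/C), 3 (A/G), 4 (T/A), 7 (A/C), 11 (T/A), 13 (T/C), 18 (A/T), 21 (T/A).
There are 8 differences over 21 sites, so p = 8/21 = 0.381.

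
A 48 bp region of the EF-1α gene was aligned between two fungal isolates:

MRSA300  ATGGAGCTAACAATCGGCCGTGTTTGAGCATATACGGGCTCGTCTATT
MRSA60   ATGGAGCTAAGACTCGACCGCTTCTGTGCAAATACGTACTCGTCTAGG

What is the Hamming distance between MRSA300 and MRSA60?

12

Differing sites — 11:C/G; 13:A/C; 17:G/A; 21:T/C; 22:G/T; 24:T/C; 27:A/T; 31:T/A; 37:G/T; 38:G/A; 47:T/G; 48:T/G.
That gives 12 mismatches out of 48 aligned sites, so the Hamming distance is 12.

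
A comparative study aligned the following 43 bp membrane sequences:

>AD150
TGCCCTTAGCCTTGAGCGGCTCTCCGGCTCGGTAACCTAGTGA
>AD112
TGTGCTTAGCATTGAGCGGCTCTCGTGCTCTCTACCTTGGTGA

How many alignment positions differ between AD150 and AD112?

10

Mismatches occur at site 3 (C↔T), site 4 (C↔G), site 11 (C↔A), site 25 (C↔G), site 26 (G↔T), site 31 (G↔T), site 32 (G↔C), site 35 (A↔C), site 37 (C↔T), site 39 (A↔G).
That gives 10 mismatches out of 43 aligned sites, so the Hamming distance is 10.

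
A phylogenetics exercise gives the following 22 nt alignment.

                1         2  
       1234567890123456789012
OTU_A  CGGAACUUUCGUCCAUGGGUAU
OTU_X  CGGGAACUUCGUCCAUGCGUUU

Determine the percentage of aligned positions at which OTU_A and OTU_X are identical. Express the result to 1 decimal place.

Mismatches occur at site 4 (A↔G), site 6 (C↔A), site 7 (U↔C), site 18 (G↔C), site 21 (A↔U).
17 of the 22 sites match, so the percent identity is 17/22 × 100 = 77.3%.

77.3%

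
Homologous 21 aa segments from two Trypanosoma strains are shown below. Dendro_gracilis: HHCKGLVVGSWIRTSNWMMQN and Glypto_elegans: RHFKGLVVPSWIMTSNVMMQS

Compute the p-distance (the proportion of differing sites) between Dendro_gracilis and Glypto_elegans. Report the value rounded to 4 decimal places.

0.2857

The sequences differ at positions 1 (H/R), 3 (C/F), 9 (G/P), 13 (R/M), 17 (W/V), 21 (N/S).
There are 6 differences over 21 sites, so p = 6/21 = 0.2857.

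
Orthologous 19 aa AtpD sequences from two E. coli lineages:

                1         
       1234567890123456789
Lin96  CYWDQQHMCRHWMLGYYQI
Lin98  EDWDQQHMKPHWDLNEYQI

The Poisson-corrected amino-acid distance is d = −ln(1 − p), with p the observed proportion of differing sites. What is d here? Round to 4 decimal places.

0.4595

The sequences differ at positions 1 (C/E), 2 (Y/D), 9 (C/K), 10 (R/P), 13 (M/D), 15 (G/N), 16 (Y/E).
p = 7/19 = 0.368421.
d = −ln(1 − 0.368421) = −ln(0.631579) = 0.4595.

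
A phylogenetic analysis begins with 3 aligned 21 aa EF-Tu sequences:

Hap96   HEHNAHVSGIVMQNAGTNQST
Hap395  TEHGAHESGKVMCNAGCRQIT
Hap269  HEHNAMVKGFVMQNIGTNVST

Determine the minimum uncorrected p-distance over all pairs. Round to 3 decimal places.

Pairwise Hamming distances:
  Hap96 vs Hap395: 8
  Hap96 vs Hap269: 5
  Hap395 vs Hap269: 12
The smallest is 5 mismatches, between Hap96 and Hap269; p = 5/21 = 0.238.

0.238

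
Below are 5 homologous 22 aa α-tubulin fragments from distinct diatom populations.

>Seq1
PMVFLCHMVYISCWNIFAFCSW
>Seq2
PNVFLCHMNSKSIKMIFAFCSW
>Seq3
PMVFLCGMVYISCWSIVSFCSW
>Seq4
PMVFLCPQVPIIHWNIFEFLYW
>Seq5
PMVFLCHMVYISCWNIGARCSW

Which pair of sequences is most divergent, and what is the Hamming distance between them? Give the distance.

Pairwise Hamming distances:
  Seq1 vs Seq2: 7
  Seq1 vs Seq3: 4
  Seq1 vs Seq4: 8
  Seq1 vs Seq5: 2
  Seq2 vs Seq3: 10
  Seq2 vs Seq4: 13
  Seq2 vs Seq5: 9
  Seq3 vs Seq4: 10
  Seq3 vs Seq5: 5
  Seq4 vs Seq5: 10
The largest is 13, between Seq2 and Seq4.

13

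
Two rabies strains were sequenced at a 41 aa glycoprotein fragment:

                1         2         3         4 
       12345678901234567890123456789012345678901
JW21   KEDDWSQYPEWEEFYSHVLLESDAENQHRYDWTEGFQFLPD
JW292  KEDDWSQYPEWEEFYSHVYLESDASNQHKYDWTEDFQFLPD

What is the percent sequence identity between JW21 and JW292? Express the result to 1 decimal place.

The sequences differ at positions 19 (L/Y), 25 (E/S), 29 (R/K), 35 (G/D).
37 of the 41 sites match, so the percent identity is 37/41 × 100 = 90.2%.

90.2%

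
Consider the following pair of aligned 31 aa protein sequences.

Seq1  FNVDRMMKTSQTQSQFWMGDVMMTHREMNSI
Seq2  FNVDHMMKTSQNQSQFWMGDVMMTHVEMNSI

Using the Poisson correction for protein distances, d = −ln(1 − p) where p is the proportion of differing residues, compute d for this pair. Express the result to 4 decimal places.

0.1018

The sequences differ at positions 5 (R/H), 12 (T/N), 26 (R/V).
p = 3/31 = 0.096774.
d = −ln(1 − 0.096774) = −ln(0.903226) = 0.1018.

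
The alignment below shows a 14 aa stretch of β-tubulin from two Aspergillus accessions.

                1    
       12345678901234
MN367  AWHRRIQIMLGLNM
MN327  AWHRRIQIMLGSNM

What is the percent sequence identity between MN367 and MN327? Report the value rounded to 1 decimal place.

A single mismatch occurs at site 12 (L→S).
13 of the 14 sites match, so the percent identity is 13/14 × 100 = 92.9%.

92.9%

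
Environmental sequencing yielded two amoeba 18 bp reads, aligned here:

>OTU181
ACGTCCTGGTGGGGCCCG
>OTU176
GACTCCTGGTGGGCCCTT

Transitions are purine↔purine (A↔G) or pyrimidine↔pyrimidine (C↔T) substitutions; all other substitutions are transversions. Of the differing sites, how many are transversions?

Differing sites — 1:A/G (Ti); 2:C/A (Tv); 3:G/C (Tv); 14:G/C (Tv); 17:C/T (Ti); 18:G/T (Tv).
Of the 6 differences, 2 transitions and 4 transversions, so the answer is 4.

4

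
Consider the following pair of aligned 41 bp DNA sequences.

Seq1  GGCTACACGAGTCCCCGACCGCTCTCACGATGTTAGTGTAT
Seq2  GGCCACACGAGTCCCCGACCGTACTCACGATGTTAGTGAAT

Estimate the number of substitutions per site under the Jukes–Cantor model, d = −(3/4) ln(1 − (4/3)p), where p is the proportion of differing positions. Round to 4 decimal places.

0.1045

The sequences differ at positions 4 (T/C), 22 (C/T), 23 (T/A), 39 (T/A).
p = 4/41 = 0.097561.
d = −0.75 · ln(1 − (4/3)·0.097561) = −0.75 · ln(0.869919) = −0.75 · (-0.139355) = 0.1045.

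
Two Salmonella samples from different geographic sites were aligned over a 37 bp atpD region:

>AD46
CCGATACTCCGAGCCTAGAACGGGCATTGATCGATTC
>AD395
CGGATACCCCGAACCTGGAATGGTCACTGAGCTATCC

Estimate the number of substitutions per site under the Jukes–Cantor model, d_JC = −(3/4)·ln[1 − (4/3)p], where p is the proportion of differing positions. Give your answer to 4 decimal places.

0.3351

Mismatches occur at site 2 (C→G), site 8 (T→C), site 13 (G→A), site 17 (A→G), site 21 (C→T), site 24 (G→T), site 27 (T→C), site 31 (T→G), site 33 (G→T), site 36 (T→C).
p = 10/37 = 0.270270.
d = −0.75 · ln(1 − (4/3)·0.270270) = −0.75 · ln(0.639640) = −0.75 · (-0.446850) = 0.3351.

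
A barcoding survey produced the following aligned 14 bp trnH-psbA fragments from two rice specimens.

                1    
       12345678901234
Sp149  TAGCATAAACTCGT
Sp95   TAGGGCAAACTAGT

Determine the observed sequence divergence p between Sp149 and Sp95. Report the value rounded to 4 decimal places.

0.2857

The sequences differ at positions 4 (C/G), 5 (A/G), 6 (T/C), 12 (C/A).
There are 4 differences over 14 sites, so p = 4/14 = 0.2857.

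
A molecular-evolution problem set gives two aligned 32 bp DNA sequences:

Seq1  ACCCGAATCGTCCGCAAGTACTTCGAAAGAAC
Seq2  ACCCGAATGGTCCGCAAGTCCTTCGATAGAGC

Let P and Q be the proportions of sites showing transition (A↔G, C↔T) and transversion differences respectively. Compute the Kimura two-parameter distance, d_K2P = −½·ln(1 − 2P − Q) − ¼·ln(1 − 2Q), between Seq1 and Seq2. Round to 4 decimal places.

The sequences differ at positions 9 (C/G, transversion), 20 (A/C, transversion), 27 (A/T, transversion), 31 (A/G, transition).
Of the 4 differences, 1 transition and 3 transversions over 32 sites: P = 1/32 = 0.031250, Q = 3/32 = 0.093750.
d = −0.5·ln(0.843750) − 0.25·ln(0.812500) = −0.5·(-0.169899) − 0.25·(-0.207639) = 0.1369.

0.1369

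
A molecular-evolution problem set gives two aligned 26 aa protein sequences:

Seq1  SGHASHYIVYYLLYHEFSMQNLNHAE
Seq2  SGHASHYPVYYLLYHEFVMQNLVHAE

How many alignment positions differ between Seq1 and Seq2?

Differing sites — 8:I/P; 18:S/V; 23:N/V.
That gives 3 mismatches out of 26 aligned sites, so the Hamming distance is 3.

3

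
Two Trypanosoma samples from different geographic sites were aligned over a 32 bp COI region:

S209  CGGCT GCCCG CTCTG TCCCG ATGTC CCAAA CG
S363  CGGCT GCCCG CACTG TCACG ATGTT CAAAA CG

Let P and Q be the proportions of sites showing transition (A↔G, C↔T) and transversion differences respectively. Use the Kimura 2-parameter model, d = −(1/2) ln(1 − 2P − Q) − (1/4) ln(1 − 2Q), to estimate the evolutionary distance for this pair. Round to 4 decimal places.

0.1369

Differing sites — 12:T/A (Tv); 18:C/A (Tv); 25:C/T (Ti); 27:C/A (Tv).
Of the 4 differences, 1 transition and 3 transversions over 32 sites: P = 1/32 = 0.031250, Q = 3/32 = 0.093750.
d = −0.5·ln(0.843750) − 0.25·ln(0.812500) = −0.5·(-0.169899) − 0.25·(-0.207639) = 0.1369.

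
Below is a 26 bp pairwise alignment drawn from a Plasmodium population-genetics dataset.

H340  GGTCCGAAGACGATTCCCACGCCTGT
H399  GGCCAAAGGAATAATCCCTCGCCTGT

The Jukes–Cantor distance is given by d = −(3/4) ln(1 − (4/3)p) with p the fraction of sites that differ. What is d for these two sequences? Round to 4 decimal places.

The sequences differ at positions 3 (T/C), 5 (C/A), 6 (G/A), 8 (A/G), 11 (C/A), 12 (G/T), 14 (T/A), 19 (A/T).
p = 8/26 = 0.307692.
d = −0.75 · ln(1 − (4/3)·0.307692) = −0.75 · ln(0.589744) = −0.75 · (-0.528067) = 0.3961.

0.3961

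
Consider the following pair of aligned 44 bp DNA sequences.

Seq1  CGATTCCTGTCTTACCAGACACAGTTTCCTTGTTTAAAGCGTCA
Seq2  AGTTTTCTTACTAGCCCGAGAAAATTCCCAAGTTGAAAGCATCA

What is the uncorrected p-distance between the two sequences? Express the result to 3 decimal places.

0.364

The sequences differ at positions 1 (C/A), 3 (A/T), 6 (C/T), 9 (G/T), 10 (T/A), 13 (T/A), 14 (A/G), 17 (A/C), 20 (C/G), 22 (C/A), 24 (G/A), 27 (T/C), 30 (T/A), 31 (T/A), 35 (T/G), 41 (G/A).
There are 16 differences over 44 sites, so p = 16/44 = 0.364.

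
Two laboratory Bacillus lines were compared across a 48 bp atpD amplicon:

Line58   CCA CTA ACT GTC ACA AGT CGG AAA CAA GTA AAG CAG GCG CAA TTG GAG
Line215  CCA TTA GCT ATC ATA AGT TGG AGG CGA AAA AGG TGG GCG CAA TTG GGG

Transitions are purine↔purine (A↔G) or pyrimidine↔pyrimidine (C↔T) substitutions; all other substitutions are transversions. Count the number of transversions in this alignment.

Differing sites — 4:C/T (Ti); 7:A/G (Ti); 10:G/A (Ti); 14:C/T (Ti); 19:C/T (Ti); 23:A/G (Ti); 24:A/G (Ti); 26:A/G (Ti); 28:G/A (Ti); 29:T/A (Tv); 32:A/G (Ti); 34:C/T (Ti); 35:A/G (Ti); 47:A/G (Ti).
Of the 14 differences, 13 transitions and 1 transversion, so the answer is 1.

1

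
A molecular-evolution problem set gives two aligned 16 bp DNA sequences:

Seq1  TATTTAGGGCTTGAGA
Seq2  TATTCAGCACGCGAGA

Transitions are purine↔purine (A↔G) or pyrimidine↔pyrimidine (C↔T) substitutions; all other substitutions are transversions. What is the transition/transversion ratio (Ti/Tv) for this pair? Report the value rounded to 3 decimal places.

The sequences differ at positions 5 (T/C, transition), 8 (G/C, transversion), 9 (G/A, transition), 11 (T/G, transversion), 12 (T/C, transition).
Of the 5 differences, 3 transitions and 2 transversions, so Ti/Tv = 3/2 = 1.500.

1.500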